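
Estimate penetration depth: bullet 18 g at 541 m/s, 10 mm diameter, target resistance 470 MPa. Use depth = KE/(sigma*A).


A = pi*(d/2)^2 = pi*(10/2)^2 = 78.5398 mm^2
E = 0.5*m*v^2 = 0.5*0.018*541^2 = 2634.13 J
depth = E/(sigma*A) = 2634.13 J / (470 MPa * 78.5398 mm^2) = 2634.13/(470 * 78.5398) m = 0.0713591 m ≈ 71.36 mm

71.36 mm


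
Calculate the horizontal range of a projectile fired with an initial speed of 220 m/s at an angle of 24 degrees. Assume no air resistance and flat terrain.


R = v0^2 * sin(2*theta) / g = 220^2 * sin(2*24°) / 9.81 = 3666 m

3666 m


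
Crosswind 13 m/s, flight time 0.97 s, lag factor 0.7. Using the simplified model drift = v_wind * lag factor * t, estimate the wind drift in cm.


drift = v_wind * lag * t = 13 * 0.7 * 0.97 = 8.827 m ≈ 882.7 cm

882.7 cm


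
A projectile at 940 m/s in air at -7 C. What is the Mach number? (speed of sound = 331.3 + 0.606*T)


a = 331.3 + 0.606*(-7) = 327.058 m/s
M = v/a = 940/327.058 = 2.874

2.874


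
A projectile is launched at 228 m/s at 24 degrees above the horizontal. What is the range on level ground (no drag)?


R = v0^2 * sin(2*theta) / g = 228^2 * sin(2*24°) / 9.81 = 3938 m

3938 m


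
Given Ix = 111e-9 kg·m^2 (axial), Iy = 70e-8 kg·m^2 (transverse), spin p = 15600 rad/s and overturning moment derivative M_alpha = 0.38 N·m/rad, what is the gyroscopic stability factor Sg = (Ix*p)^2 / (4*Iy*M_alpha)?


Sg = Ix^2 * p^2 / (4 * Iy * M_alpha) = (111e-9)^2 * 15600^2 / (4 * 70e-8 * 0.38) = 2.818

2.818


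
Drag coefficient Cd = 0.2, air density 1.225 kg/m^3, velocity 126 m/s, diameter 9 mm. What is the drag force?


A = pi*(d/2)^2 = pi*(9/2000)^2 = 6.36173e-05 m^2
Fd = 0.5*Cd*rho*A*v^2 = 0.5*0.2*1.225*6.36173e-05*126^2 = 0.1237 N

0.1237 N


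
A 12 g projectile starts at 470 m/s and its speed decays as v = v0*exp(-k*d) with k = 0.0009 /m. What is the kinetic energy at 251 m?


v = v0*exp(-k*d) = 470*exp(-0.0009*251) = 374.965 m/s
E = 0.5*m*v^2 = 0.5*0.012*374.965^2 = 843.6 J

843.6 J


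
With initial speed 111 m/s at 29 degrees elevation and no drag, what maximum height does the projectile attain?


H = (v0*sin(theta))^2 / (2g) = (111*sin(29°))^2 / (2*9.81) = 147.6 m

147.6 m


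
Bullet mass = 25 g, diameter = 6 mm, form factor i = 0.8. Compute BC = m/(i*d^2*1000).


BC = m/(i*d^2*1000) = 25/(0.8 * 6^2 * 1000) = 0.0008681

0.0008681


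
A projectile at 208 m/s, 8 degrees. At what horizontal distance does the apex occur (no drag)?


R = v0^2*sin(2*theta)/g = 208^2*sin(2*8°)/9.81 = 1215.61 m
apex_dist = R/2 = 1215.61/2 = 607.8 m

607.8 m


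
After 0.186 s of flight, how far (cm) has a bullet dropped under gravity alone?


drop = 0.5*g*t^2 = 0.5*9.81*0.186^2 = 0.169693 m ≈ 16.97 cm

16.97 cm


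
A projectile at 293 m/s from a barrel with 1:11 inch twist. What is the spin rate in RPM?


twist_m = 11*0.0254 = 0.2794 m
spin = v/twist = 293/0.2794 = 1048.676 rev/s
RPM = spin*60 = 1048.676*60 ≈ 62921 RPM

62921 RPM


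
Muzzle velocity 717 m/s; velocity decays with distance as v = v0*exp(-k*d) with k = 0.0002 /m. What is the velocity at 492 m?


v = v0*exp(-k*d) = 717*exp(-0.0002*492) = 649.8 m/s

649.8 m/s


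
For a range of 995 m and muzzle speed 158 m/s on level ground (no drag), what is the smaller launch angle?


sin(2*theta) = R*g/v0^2 = 995*9.81/158^2 = 0.391001, theta = arcsin(0.391001)/2 = 11.51°

11.51 degrees


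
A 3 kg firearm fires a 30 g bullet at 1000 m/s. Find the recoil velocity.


v_recoil = m_p * v_p / m_gun = 0.03 * 1000 / 3 = 10 m/s

10 m/s


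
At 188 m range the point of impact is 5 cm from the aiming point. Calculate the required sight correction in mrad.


1 mrad subtends 1 cm per 10 m of range, so adj = error_cm / (dist_m / 10) = 5 / (188/10) = 0.266 mrad

0.266 mrad


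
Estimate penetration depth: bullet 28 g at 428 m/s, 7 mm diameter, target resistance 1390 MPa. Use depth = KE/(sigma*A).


A = pi*(d/2)^2 = pi*(7/2)^2 = 38.4845 mm^2
E = 0.5*m*v^2 = 0.5*0.028*428^2 = 2564.58 J
depth = E/(sigma*A) = 2564.58 J / (1390 MPa * 38.4845 mm^2) = 2564.58/(1390 * 38.4845) m = 0.0479419 m ≈ 47.94 mm

47.94 mm


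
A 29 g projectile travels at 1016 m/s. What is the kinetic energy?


E = 0.5*m*v^2 = 0.5*0.029*1016^2 = 14968 J

14968 J


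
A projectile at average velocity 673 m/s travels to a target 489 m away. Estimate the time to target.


t = d/v = 489/673 = 0.7266 s

0.7266 s


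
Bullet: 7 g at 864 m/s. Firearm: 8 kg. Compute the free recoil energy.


v_r = m_p*v_p/m_gun = 0.007*864/8 = 0.756 m/s, E_r = 0.5*m_gun*v_r^2 = 0.5*8*0.756^2 = 2.286 J

2.286 J


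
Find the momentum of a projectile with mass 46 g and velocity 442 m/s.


p = m*v = 0.046*442 = 20.33 kg·m/s

20.33 kg·m/s


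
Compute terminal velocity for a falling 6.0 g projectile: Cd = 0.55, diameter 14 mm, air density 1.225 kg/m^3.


A = pi*(d/2)^2 = pi*(14/2000)^2 = 1.53938e-04 m^2
vt = sqrt(2mg/(Cd*rho*A)) = sqrt(2*0.006*9.81/(0.55 * 1.225 * 1.53938e-04)) = 33.69 m/s

33.69 m/s


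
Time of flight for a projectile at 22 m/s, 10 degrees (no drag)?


T = 2*v0*sin(theta)/g = 2*22*sin(10°)/9.81 = 0.7789 s

0.7789 s


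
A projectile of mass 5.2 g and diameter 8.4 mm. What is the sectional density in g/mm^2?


SD = m/d^2 = 5.2/8.4^2 = 0.0737 g/mm^2

0.0737 g/mm^2


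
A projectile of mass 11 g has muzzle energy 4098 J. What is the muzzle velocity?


v = sqrt(2*E/m) = sqrt(2*4098/0.011) = 863.2 m/s

863.2 m/s


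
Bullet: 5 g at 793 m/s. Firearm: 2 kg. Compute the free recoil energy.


v_r = m_p*v_p/m_gun = 0.005*793/2 = 1.9825 m/s, E_r = 0.5*m_gun*v_r^2 = 0.5*2*1.9825^2 = 3.93 J

3.93 J


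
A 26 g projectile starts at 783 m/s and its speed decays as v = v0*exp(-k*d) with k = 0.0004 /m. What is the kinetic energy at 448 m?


v = v0*exp(-k*d) = 783*exp(-0.0004*448) = 654.54 m/s
E = 0.5*m*v^2 = 0.5*0.026*654.54^2 = 5569 J

5569 J


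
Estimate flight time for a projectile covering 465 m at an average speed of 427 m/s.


t = d/v = 465/427 = 1.089 s

1.089 s


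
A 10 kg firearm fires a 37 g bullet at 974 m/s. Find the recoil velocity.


v_recoil = m_p * v_p / m_gun = 0.037 * 974 / 10 = 3.604 m/s

3.604 m/s


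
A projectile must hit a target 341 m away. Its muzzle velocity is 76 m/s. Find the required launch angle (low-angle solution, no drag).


sin(2*theta) = R*g/v0^2 = 341*9.81/76^2 = 0.579157, theta = arcsin(0.579157)/2 = 17.7°

17.7 degrees


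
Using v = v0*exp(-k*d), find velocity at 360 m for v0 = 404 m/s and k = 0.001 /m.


v = v0*exp(-k*d) = 404*exp(-0.001*360) = 281.9 m/s

281.9 m/s


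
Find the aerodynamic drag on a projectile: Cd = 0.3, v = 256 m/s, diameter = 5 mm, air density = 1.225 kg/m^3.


A = pi*(d/2)^2 = pi*(5/2000)^2 = 1.96350e-05 m^2
Fd = 0.5*Cd*rho*A*v^2 = 0.5*0.3*1.225*1.96350e-05*256^2 = 0.2364 N

0.2364 N


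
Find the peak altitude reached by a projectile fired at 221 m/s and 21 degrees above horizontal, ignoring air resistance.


H = (v0*sin(theta))^2 / (2g) = (221*sin(21°))^2 / (2*9.81) = 319.7 m

319.7 m


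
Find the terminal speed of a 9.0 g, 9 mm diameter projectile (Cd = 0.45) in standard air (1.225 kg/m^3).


A = pi*(d/2)^2 = pi*(9/2000)^2 = 6.36173e-05 m^2
vt = sqrt(2mg/(Cd*rho*A)) = sqrt(2*0.009*9.81/(0.45 * 1.225 * 6.36173e-05)) = 70.96 m/s

70.96 m/s


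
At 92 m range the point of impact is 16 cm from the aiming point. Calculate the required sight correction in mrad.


1 mrad subtends 1 cm per 10 m of range, so adj = error_cm / (dist_m / 10) = 16 / (92/10) = 1.739 mrad

1.739 mrad


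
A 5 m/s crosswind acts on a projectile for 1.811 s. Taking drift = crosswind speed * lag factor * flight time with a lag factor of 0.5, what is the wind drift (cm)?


drift = v_wind * lag * t = 5 * 0.5 * 1.811 = 4.5275 m ≈ 452.8 cm

452.8 cm


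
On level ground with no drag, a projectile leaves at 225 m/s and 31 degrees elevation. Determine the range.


R = v0^2 * sin(2*theta) / g = 225^2 * sin(2*31°) / 9.81 = 4556 m

4556 m


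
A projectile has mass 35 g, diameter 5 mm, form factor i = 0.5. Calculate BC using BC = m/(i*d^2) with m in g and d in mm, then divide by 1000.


BC = m/(i*d^2*1000) = 35/(0.5 * 5^2 * 1000) = 0.0028

0.0028


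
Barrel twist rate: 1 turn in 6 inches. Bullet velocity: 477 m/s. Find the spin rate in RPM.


twist_m = 6*0.0254 = 0.1524 m
spin = v/twist = 477/0.1524 = 3129.921 rev/s
RPM = spin*60 = 3129.921*60 ≈ 187795 RPM

187795 RPM


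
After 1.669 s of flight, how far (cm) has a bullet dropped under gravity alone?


drop = 0.5*g*t^2 = 0.5*9.81*1.669^2 = 13.6632 m ≈ 1366 cm

1366 cm


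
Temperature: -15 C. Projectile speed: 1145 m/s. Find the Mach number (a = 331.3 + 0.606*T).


a = 331.3 + 0.606*(-15) = 322.21 m/s
M = v/a = 1145/322.21 = 3.554

3.554


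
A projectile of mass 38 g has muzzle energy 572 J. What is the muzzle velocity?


v = sqrt(2*E/m) = sqrt(2*572/0.038) = 173.5 m/s

173.5 m/s


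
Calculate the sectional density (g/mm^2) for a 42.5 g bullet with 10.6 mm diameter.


SD = m/d^2 = 42.5/10.6^2 = 0.3782 g/mm^2

0.3782 g/mm^2


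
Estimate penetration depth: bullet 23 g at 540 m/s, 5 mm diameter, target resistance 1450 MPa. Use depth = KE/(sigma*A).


A = pi*(d/2)^2 = pi*(5/2)^2 = 19.635 mm^2
E = 0.5*m*v^2 = 0.5*0.023*540^2 = 3353.4 J
depth = E/(sigma*A) = 3353.4 J / (1450 MPa * 19.635 mm^2) = 3353.4/(1450 * 19.635) m = 0.117784 m ≈ 117.8 mm

117.8 mm


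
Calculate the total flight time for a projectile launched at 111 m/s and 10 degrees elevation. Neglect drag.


T = 2*v0*sin(theta)/g = 2*111*sin(10°)/9.81 = 3.93 s

3.93 s


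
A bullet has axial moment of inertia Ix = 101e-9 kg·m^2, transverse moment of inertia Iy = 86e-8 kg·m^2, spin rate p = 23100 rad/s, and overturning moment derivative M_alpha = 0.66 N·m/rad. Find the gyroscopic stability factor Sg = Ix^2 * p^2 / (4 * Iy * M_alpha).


Sg = Ix^2 * p^2 / (4 * Iy * M_alpha) = (101e-9)^2 * 23100^2 / (4 * 86e-8 * 0.66) = 2.398

2.398


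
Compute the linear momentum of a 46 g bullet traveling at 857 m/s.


p = m*v = 0.046*857 = 39.42 kg·m/s

39.42 kg·m/s


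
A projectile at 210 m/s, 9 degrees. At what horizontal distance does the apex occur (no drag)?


R = v0^2*sin(2*theta)/g = 210^2*sin(2*9°)/9.81 = 1389.16 m
apex_dist = R/2 = 1389.16/2 = 694.6 m

694.6 m


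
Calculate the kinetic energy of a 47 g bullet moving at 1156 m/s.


E = 0.5*m*v^2 = 0.5*0.047*1156^2 = 31404 J

31404 J


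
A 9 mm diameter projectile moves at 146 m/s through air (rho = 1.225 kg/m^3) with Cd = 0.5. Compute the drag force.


A = pi*(d/2)^2 = pi*(9/2000)^2 = 6.36173e-05 m^2
Fd = 0.5*Cd*rho*A*v^2 = 0.5*0.5*1.225*6.36173e-05*146^2 = 0.4153 N

0.4153 N


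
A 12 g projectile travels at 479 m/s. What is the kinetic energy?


E = 0.5*m*v^2 = 0.5*0.012*479^2 = 1377 J

1377 J


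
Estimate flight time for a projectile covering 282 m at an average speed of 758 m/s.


t = d/v = 282/758 = 0.372 s

0.372 s


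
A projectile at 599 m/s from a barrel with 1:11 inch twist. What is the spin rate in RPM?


twist_m = 11*0.0254 = 0.2794 m
spin = v/twist = 599/0.2794 = 2143.88 rev/s
RPM = spin*60 = 2143.88*60 ≈ 128633 RPM

128633 RPM


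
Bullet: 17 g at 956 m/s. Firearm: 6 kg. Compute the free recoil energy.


v_r = m_p*v_p/m_gun = 0.017*956/6 = 2.70867 m/s, E_r = 0.5*m_gun*v_r^2 = 0.5*6*2.70867^2 = 22.01 J

22.01 J


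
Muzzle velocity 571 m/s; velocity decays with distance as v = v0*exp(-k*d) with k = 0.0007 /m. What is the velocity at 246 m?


v = v0*exp(-k*d) = 571*exp(-0.0007*246) = 480.7 m/s

480.7 m/s


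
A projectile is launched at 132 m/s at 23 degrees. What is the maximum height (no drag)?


H = (v0*sin(theta))^2 / (2g) = (132*sin(23°))^2 / (2*9.81) = 135.6 m

135.6 m


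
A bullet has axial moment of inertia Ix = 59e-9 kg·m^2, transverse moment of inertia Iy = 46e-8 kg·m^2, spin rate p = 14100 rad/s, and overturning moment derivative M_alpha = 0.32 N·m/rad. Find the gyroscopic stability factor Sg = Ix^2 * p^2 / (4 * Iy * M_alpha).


Sg = Ix^2 * p^2 / (4 * Iy * M_alpha) = (59e-9)^2 * 14100^2 / (4 * 46e-8 * 0.32) = 1.175

1.175


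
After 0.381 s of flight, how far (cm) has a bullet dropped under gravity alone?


drop = 0.5*g*t^2 = 0.5*9.81*0.381^2 = 0.712015 m ≈ 71.2 cm

71.2 cm


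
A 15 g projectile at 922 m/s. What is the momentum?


p = m*v = 0.015*922 = 13.83 kg·m/s

13.83 kg·m/s


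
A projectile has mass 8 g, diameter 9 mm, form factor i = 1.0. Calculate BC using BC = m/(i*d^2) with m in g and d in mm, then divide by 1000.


BC = m/(i*d^2*1000) = 8/(1.0 * 9^2 * 1000) = 9.877e-05

9.877e-05


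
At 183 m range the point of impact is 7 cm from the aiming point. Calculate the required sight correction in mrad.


1 mrad subtends 1 cm per 10 m of range, so adj = error_cm / (dist_m / 10) = 7 / (183/10) = 0.3825 mrad

0.3825 mrad


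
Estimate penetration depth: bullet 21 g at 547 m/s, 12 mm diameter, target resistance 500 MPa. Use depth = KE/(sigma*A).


A = pi*(d/2)^2 = pi*(12/2)^2 = 113.097 mm^2
E = 0.5*m*v^2 = 0.5*0.021*547^2 = 3141.69 J
depth = E/(sigma*A) = 3141.69 J / (500 MPa * 113.097 mm^2) = 3141.69/(500 * 113.097) m = 0.0555574 m ≈ 55.56 mm

55.56 mm


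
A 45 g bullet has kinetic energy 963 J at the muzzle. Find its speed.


v = sqrt(2*E/m) = sqrt(2*963/0.045) = 206.9 m/s

206.9 m/s


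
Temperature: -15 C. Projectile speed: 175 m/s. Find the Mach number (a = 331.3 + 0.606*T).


a = 331.3 + 0.606*(-15) = 322.21 m/s
M = v/a = 175/322.21 = 0.5431

0.5431


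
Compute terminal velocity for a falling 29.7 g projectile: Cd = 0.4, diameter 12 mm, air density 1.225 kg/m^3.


A = pi*(d/2)^2 = pi*(12/2000)^2 = 1.13097e-04 m^2
vt = sqrt(2mg/(Cd*rho*A)) = sqrt(2*0.0297*9.81/(0.4 * 1.225 * 1.13097e-04)) = 102.5 m/s

102.5 m/s


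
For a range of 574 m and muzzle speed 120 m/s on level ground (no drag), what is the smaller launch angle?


sin(2*theta) = R*g/v0^2 = 574*9.81/120^2 = 0.391038, theta = arcsin(0.391038)/2 = 11.51°

11.51 degrees


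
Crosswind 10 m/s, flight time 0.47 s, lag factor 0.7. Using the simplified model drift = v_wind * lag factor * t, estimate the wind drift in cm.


drift = v_wind * lag * t = 10 * 0.7 * 0.47 = 3.29 m ≈ 329 cm

329 cm


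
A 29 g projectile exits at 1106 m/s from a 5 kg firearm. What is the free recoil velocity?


v_recoil = m_p * v_p / m_gun = 0.029 * 1106 / 5 = 6.415 m/s

6.415 m/s


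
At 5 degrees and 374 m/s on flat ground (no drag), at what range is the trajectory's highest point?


R = v0^2*sin(2*theta)/g = 374^2*sin(2*5°)/9.81 = 2475.96 m
apex_dist = R/2 = 2475.96/2 = 1238 m

1238 m


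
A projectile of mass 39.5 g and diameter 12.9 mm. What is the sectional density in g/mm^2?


SD = m/d^2 = 39.5/12.9^2 = 0.2374 g/mm^2

0.2374 g/mm^2


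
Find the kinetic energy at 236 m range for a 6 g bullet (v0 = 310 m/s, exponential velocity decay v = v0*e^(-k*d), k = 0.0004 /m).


v = v0*exp(-k*d) = 310*exp(-0.0004*236) = 282.075 m/s
E = 0.5*m*v^2 = 0.5*0.006*282.075^2 = 238.7 J

238.7 J


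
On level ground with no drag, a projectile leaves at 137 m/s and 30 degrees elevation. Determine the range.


R = v0^2 * sin(2*theta) / g = 137^2 * sin(2*30°) / 9.81 = 1657 m

1657 m


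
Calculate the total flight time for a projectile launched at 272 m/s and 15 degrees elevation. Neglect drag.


T = 2*v0*sin(theta)/g = 2*272*sin(15°)/9.81 = 14.35 s

14.35 s


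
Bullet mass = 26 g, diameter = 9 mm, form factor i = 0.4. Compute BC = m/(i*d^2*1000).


BC = m/(i*d^2*1000) = 26/(0.4 * 9^2 * 1000) = 0.0008025

0.0008025


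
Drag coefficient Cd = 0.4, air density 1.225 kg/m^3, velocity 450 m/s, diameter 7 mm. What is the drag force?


A = pi*(d/2)^2 = pi*(7/2000)^2 = 3.84845e-05 m^2
Fd = 0.5*Cd*rho*A*v^2 = 0.5*0.4*1.225*3.84845e-05*450^2 = 1.909 N

1.909 N


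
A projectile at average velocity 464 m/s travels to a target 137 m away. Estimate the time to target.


t = d/v = 137/464 = 0.2953 s

0.2953 s


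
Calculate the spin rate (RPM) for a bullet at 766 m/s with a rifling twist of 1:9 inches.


twist_m = 9*0.0254 = 0.2286 m
spin = v/twist = 766/0.2286 = 3350.831 rev/s
RPM = spin*60 = 3350.831*60 ≈ 201050 RPM

201050 RPM


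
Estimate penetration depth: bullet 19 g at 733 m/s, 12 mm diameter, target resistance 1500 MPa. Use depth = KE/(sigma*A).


A = pi*(d/2)^2 = pi*(12/2)^2 = 113.097 mm^2
E = 0.5*m*v^2 = 0.5*0.019*733^2 = 5104.25 J
depth = E/(sigma*A) = 5104.25 J / (1500 MPa * 113.097 mm^2) = 5104.25/(1500 * 113.097) m = 0.0300876 m ≈ 30.09 mm

30.09 mm


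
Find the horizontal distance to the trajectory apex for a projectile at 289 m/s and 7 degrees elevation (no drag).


R = v0^2*sin(2*theta)/g = 289^2*sin(2*7°)/9.81 = 2059.69 m
apex_dist = R/2 = 2059.69/2 = 1030 m

1030 m


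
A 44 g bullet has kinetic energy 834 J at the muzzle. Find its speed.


v = sqrt(2*E/m) = sqrt(2*834/0.044) = 194.7 m/s

194.7 m/s


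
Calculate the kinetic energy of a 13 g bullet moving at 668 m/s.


E = 0.5*m*v^2 = 0.5*0.013*668^2 = 2900 J

2900 J


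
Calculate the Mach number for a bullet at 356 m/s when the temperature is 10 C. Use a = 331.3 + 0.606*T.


a = 331.3 + 0.606*(10) = 337.36 m/s
M = v/a = 356/337.36 = 1.055

1.055


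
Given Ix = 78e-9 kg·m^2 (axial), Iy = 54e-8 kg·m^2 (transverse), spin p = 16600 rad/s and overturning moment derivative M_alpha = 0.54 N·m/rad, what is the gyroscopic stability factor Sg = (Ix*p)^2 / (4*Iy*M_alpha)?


Sg = Ix^2 * p^2 / (4 * Iy * M_alpha) = (78e-9)^2 * 16600^2 / (4 * 54e-8 * 0.54) = 1.437

1.437


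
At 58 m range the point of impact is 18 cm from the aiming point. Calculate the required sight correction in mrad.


1 mrad subtends 1 cm per 10 m of range, so adj = error_cm / (dist_m / 10) = 18 / (58/10) = 3.103 mrad

3.103 mrad


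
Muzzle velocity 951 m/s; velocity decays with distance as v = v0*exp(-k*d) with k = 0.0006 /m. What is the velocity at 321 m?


v = v0*exp(-k*d) = 951*exp(-0.0006*321) = 784.4 m/s

784.4 m/s


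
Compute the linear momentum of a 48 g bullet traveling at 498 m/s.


p = m*v = 0.048*498 = 23.9 kg·m/s

23.9 kg·m/s


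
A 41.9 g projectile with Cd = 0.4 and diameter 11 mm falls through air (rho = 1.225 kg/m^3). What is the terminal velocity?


A = pi*(d/2)^2 = pi*(11/2000)^2 = 9.50332e-05 m^2
vt = sqrt(2mg/(Cd*rho*A)) = sqrt(2*0.0419*9.81/(0.4 * 1.225 * 9.50332e-05)) = 132.9 m/s

132.9 m/s


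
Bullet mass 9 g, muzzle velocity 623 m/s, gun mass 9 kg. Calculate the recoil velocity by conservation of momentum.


v_recoil = m_p * v_p / m_gun = 0.009 * 623 / 9 = 0.623 m/s

0.623 m/s


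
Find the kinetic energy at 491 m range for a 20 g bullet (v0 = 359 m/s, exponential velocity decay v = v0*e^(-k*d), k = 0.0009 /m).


v = v0*exp(-k*d) = 359*exp(-0.0009*491) = 230.77 m/s
E = 0.5*m*v^2 = 0.5*0.02*230.77^2 = 532.5 J

532.5 J


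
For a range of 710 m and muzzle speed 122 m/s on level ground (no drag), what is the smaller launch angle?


sin(2*theta) = R*g/v0^2 = 710*9.81/122^2 = 0.467959, theta = arcsin(0.467959)/2 = 13.95°

13.95 degrees


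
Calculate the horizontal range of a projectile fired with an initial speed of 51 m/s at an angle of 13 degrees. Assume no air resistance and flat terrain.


R = v0^2 * sin(2*theta) / g = 51^2 * sin(2*13°) / 9.81 = 116.2 m

116.2 m


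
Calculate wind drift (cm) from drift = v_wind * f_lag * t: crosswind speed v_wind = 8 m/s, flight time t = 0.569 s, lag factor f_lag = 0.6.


drift = v_wind * lag * t = 8 * 0.6 * 0.569 = 2.7312 m ≈ 273.1 cm

273.1 cm


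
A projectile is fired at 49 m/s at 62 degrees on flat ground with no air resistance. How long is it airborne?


T = 2*v0*sin(theta)/g = 2*49*sin(62°)/9.81 = 8.82 s

8.82 s


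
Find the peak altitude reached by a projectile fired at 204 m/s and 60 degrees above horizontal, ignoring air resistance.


H = (v0*sin(theta))^2 / (2g) = (204*sin(60°))^2 / (2*9.81) = 1591 m

1591 m


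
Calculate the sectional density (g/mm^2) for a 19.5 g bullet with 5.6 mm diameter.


SD = m/d^2 = 19.5/5.6^2 = 0.6218 g/mm^2

0.6218 g/mm^2


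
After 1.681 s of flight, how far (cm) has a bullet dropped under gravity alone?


drop = 0.5*g*t^2 = 0.5*9.81*1.681^2 = 13.8604 m ≈ 1386 cm

1386 cm


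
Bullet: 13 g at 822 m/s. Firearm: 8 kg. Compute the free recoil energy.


v_r = m_p*v_p/m_gun = 0.013*822/8 = 1.33575 m/s, E_r = 0.5*m_gun*v_r^2 = 0.5*8*1.33575^2 = 7.137 J

7.137 J


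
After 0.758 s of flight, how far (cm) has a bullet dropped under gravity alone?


drop = 0.5*g*t^2 = 0.5*9.81*0.758^2 = 2.81824 m ≈ 281.8 cm

281.8 cm


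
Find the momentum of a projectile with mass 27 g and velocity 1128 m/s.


p = m*v = 0.027*1128 = 30.46 kg·m/s

30.46 kg·m/s


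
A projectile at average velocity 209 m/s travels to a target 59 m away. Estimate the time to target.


t = d/v = 59/209 = 0.2823 s

0.2823 s


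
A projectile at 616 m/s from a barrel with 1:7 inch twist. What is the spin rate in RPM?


twist_m = 7*0.0254 = 0.1778 m
spin = v/twist = 616/0.1778 = 3464.567 rev/s
RPM = spin*60 = 3464.567*60 ≈ 207874 RPM

207874 RPM


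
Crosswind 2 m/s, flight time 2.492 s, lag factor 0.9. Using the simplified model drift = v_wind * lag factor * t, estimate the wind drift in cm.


drift = v_wind * lag * t = 2 * 0.9 * 2.492 = 4.4856 m ≈ 448.6 cm

448.6 cm


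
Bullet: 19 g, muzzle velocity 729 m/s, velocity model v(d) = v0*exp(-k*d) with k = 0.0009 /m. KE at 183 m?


v = v0*exp(-k*d) = 729*exp(-0.0009*183) = 618.3 m/s
E = 0.5*m*v^2 = 0.5*0.019*618.3^2 = 3632 J

3632 J


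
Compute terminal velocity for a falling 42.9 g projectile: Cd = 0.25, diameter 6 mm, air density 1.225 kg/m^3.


A = pi*(d/2)^2 = pi*(6/2000)^2 = 2.82743e-05 m^2
vt = sqrt(2mg/(Cd*rho*A)) = sqrt(2*0.0429*9.81/(0.25 * 1.225 * 2.82743e-05)) = 311.8 m/s

311.8 m/s


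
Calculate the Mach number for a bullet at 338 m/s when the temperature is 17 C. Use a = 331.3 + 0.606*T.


a = 331.3 + 0.606*(17) = 341.602 m/s
M = v/a = 338/341.602 = 0.9895

0.9895


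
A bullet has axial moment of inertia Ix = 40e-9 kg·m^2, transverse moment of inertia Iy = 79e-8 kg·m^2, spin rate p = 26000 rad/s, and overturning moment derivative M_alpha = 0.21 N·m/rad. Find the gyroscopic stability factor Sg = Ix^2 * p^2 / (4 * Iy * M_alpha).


Sg = Ix^2 * p^2 / (4 * Iy * M_alpha) = (40e-9)^2 * 26000^2 / (4 * 79e-8 * 0.21) = 1.63

1.63


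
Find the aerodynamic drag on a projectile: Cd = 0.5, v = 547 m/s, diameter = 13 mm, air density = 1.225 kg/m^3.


A = pi*(d/2)^2 = pi*(13/2000)^2 = 1.32732e-04 m^2
Fd = 0.5*Cd*rho*A*v^2 = 0.5*0.5*1.225*1.32732e-04*547^2 = 12.16 N

12.16 N


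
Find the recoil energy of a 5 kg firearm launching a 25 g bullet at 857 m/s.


v_r = m_p*v_p/m_gun = 0.025*857/5 = 4.285 m/s, E_r = 0.5*m_gun*v_r^2 = 0.5*5*4.285^2 = 45.9 J

45.9 J


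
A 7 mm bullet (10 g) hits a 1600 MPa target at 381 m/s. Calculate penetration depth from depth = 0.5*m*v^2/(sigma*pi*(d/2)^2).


A = pi*(d/2)^2 = pi*(7/2)^2 = 38.4845 mm^2
E = 0.5*m*v^2 = 0.5*0.01*381^2 = 725.805 J
depth = E/(sigma*A) = 725.805 J / (1600 MPa * 38.4845 mm^2) = 725.805/(1600 * 38.4845) m = 0.0117873 m ≈ 11.79 mm

11.79 mm


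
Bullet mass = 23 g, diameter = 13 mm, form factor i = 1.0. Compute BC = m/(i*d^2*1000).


BC = m/(i*d^2*1000) = 23/(1.0 * 13^2 * 1000) = 0.0001361

0.0001361


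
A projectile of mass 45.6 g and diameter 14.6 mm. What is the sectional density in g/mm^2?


SD = m/d^2 = 45.6/14.6^2 = 0.2139 g/mm^2

0.2139 g/mm^2


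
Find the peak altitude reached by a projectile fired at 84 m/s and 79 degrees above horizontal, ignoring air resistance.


H = (v0*sin(theta))^2 / (2g) = (84*sin(79°))^2 / (2*9.81) = 346.5 m

346.5 m


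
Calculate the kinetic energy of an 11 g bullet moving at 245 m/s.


E = 0.5*m*v^2 = 0.5*0.011*245^2 = 330.1 J

330.1 J


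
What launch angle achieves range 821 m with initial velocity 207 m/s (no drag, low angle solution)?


sin(2*theta) = R*g/v0^2 = 821*9.81/207^2 = 0.187963, theta = arcsin(0.187963)/2 = 5.417°

5.417 degrees


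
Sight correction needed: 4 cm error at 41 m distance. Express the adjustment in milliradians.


1 mrad subtends 1 cm per 10 m of range, so adj = error_cm / (dist_m / 10) = 4 / (41/10) = 0.9756 mrad

0.9756 mrad


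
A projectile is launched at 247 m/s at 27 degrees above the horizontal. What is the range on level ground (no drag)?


R = v0^2 * sin(2*theta) / g = 247^2 * sin(2*27°) / 9.81 = 5031 m

5031 m


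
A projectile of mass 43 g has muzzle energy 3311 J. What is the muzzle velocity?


v = sqrt(2*E/m) = sqrt(2*3311/0.043) = 392.4 m/s

392.4 m/s


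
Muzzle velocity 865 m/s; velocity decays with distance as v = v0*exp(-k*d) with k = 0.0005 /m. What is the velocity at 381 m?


v = v0*exp(-k*d) = 865*exp(-0.0005*381) = 715 m/s

715 m/s


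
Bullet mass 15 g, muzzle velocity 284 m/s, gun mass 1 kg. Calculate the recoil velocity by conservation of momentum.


v_recoil = m_p * v_p / m_gun = 0.015 * 284 / 1 = 4.26 m/s

4.26 m/s


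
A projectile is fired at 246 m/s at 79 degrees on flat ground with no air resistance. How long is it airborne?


T = 2*v0*sin(theta)/g = 2*246*sin(79°)/9.81 = 49.23 s

49.23 s


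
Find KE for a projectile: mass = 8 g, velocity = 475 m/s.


E = 0.5*m*v^2 = 0.5*0.008*475^2 = 902.5 J

902.5 J


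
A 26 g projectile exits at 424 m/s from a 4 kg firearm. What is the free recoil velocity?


v_recoil = m_p * v_p / m_gun = 0.026 * 424 / 4 = 2.756 m/s

2.756 m/s


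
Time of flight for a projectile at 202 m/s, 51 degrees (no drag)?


T = 2*v0*sin(theta)/g = 2*202*sin(51°)/9.81 = 32 s

32 s


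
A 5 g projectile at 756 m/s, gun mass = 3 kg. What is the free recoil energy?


v_r = m_p*v_p/m_gun = 0.005*756/3 = 1.26 m/s, E_r = 0.5*m_gun*v_r^2 = 0.5*3*1.26^2 = 2.381 J

2.381 J


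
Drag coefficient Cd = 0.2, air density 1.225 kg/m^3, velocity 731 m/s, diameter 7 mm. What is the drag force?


A = pi*(d/2)^2 = pi*(7/2000)^2 = 3.84845e-05 m^2
Fd = 0.5*Cd*rho*A*v^2 = 0.5*0.2*1.225*3.84845e-05*731^2 = 2.519 N

2.519 N


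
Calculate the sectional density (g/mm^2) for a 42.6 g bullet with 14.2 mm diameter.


SD = m/d^2 = 42.6/14.2^2 = 0.2113 g/mm^2

0.2113 g/mm^2


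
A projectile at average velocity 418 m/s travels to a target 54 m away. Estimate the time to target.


t = d/v = 54/418 = 0.1292 s

0.1292 s


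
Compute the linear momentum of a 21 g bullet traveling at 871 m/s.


p = m*v = 0.021*871 = 18.29 kg·m/s

18.29 kg·m/s


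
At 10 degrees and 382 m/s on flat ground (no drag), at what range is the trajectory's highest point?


R = v0^2*sin(2*theta)/g = 382^2*sin(2*10°)/9.81 = 5087.56 m
apex_dist = R/2 = 5087.56/2 = 2544 m

2544 m


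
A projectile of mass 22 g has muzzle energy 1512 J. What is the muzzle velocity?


v = sqrt(2*E/m) = sqrt(2*1512/0.022) = 370.7 m/s

370.7 m/s


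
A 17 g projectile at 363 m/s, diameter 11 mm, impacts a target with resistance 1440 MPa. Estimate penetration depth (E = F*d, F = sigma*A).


A = pi*(d/2)^2 = pi*(11/2)^2 = 95.0332 mm^2
E = 0.5*m*v^2 = 0.5*0.017*363^2 = 1120.04 J
depth = E/(sigma*A) = 1120.04 J / (1440 MPa * 95.0332 mm^2) = 1120.04/(1440 * 95.0332) m = 0.00818454 m ≈ 8.185 mm

8.185 mm


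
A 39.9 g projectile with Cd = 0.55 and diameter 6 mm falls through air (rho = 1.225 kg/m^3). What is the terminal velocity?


A = pi*(d/2)^2 = pi*(6/2000)^2 = 2.82743e-05 m^2
vt = sqrt(2mg/(Cd*rho*A)) = sqrt(2*0.0399*9.81/(0.55 * 1.225 * 2.82743e-05)) = 202.7 m/s

202.7 m/s


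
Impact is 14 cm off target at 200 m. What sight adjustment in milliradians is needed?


1 mrad subtends 1 cm per 10 m of range, so adj = error_cm / (dist_m / 10) = 14 / (200/10) = 0.7 mrad

0.7 mrad


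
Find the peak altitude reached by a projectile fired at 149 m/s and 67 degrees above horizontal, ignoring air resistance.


H = (v0*sin(theta))^2 / (2g) = (149*sin(67°))^2 / (2*9.81) = 958.8 m

958.8 m


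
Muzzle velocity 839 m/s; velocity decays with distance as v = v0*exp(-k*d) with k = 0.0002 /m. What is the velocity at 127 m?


v = v0*exp(-k*d) = 839*exp(-0.0002*127) = 818 m/s

818 m/s


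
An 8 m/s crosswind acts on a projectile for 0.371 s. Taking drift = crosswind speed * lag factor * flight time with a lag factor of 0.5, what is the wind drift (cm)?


drift = v_wind * lag * t = 8 * 0.5 * 0.371 = 1.484 m ≈ 148.4 cm

148.4 cm


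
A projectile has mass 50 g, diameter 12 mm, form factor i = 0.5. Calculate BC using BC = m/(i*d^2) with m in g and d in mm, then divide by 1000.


BC = m/(i*d^2*1000) = 50/(0.5 * 12^2 * 1000) = 0.0006944

0.0006944


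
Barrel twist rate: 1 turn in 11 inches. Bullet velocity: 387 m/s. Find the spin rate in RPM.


twist_m = 11*0.0254 = 0.2794 m
spin = v/twist = 387/0.2794 = 1385.111 rev/s
RPM = spin*60 = 1385.111*60 ≈ 83107 RPM

83107 RPM


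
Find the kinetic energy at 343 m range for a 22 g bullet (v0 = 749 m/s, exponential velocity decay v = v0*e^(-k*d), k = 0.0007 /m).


v = v0*exp(-k*d) = 749*exp(-0.0007*343) = 589.125 m/s
E = 0.5*m*v^2 = 0.5*0.022*589.125^2 = 3818 J

3818 J


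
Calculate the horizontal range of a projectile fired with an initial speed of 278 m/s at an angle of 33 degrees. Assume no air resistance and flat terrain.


R = v0^2 * sin(2*theta) / g = 278^2 * sin(2*33°) / 9.81 = 7197 m

7197 m


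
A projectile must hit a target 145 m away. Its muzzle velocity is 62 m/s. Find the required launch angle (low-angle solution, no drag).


sin(2*theta) = R*g/v0^2 = 145*9.81/62^2 = 0.370044, theta = arcsin(0.370044)/2 = 10.86°

10.86 degrees


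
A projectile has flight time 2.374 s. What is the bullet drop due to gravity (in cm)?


drop = 0.5*g*t^2 = 0.5*9.81*2.374^2 = 27.644 m ≈ 2764 cm

2764 cm


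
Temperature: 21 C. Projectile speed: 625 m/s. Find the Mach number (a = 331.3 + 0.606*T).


a = 331.3 + 0.606*(21) = 344.026 m/s
M = v/a = 625/344.026 = 1.817

1.817


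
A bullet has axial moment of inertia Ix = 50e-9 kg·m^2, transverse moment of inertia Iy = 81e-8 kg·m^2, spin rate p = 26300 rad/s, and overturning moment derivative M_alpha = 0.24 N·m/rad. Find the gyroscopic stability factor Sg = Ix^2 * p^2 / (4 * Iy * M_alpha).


Sg = Ix^2 * p^2 / (4 * Iy * M_alpha) = (50e-9)^2 * 26300^2 / (4 * 81e-8 * 0.24) = 2.224

2.224


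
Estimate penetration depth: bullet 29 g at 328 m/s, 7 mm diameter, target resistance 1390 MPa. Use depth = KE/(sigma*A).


A = pi*(d/2)^2 = pi*(7/2)^2 = 38.4845 mm^2
E = 0.5*m*v^2 = 0.5*0.029*328^2 = 1559.97 J
depth = E/(sigma*A) = 1559.97 J / (1390 MPa * 38.4845 mm^2) = 1559.97/(1390 * 38.4845) m = 0.0291618 m ≈ 29.16 mm

29.16 mm


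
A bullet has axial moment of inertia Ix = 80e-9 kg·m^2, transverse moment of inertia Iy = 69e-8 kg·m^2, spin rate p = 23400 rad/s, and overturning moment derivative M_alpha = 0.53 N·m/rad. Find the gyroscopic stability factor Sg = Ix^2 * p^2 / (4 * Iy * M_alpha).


Sg = Ix^2 * p^2 / (4 * Iy * M_alpha) = (80e-9)^2 * 23400^2 / (4 * 69e-8 * 0.53) = 2.396

2.396


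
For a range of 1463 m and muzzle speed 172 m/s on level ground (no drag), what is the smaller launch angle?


sin(2*theta) = R*g/v0^2 = 1463*9.81/172^2 = 0.485128, theta = arcsin(0.485128)/2 = 14.51°

14.51 degrees


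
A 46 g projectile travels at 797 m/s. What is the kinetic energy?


E = 0.5*m*v^2 = 0.5*0.046*797^2 = 14610 J

14610 J


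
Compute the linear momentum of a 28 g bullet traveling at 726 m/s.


p = m*v = 0.028*726 = 20.33 kg·m/s

20.33 kg·m/s


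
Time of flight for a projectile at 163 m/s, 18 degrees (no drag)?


T = 2*v0*sin(theta)/g = 2*163*sin(18°)/9.81 = 10.27 s

10.27 s


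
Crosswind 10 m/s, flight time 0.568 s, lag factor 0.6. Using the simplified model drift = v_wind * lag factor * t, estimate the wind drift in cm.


drift = v_wind * lag * t = 10 * 0.6 * 0.568 = 3.408 m ≈ 340.8 cm

340.8 cm


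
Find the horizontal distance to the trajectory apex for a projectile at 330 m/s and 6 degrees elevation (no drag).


R = v0^2*sin(2*theta)/g = 330^2*sin(2*6°)/9.81 = 2308.01 m
apex_dist = R/2 = 2308.01/2 = 1154 m

1154 m


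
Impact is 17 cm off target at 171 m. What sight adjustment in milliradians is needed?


1 mrad subtends 1 cm per 10 m of range, so adj = error_cm / (dist_m / 10) = 17 / (171/10) = 0.9942 mrad

0.9942 mrad


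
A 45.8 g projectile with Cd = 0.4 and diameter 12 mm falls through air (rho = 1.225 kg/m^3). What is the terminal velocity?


A = pi*(d/2)^2 = pi*(12/2000)^2 = 1.13097e-04 m^2
vt = sqrt(2mg/(Cd*rho*A)) = sqrt(2*0.0458*9.81/(0.4 * 1.225 * 1.13097e-04)) = 127.3 m/s

127.3 m/s


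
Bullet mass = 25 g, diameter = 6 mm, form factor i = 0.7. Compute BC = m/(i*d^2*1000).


BC = m/(i*d^2*1000) = 25/(0.7 * 6^2 * 1000) = 0.0009921

0.0009921


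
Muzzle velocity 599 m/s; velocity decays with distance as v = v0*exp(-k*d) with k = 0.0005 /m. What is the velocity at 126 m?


v = v0*exp(-k*d) = 599*exp(-0.0005*126) = 562.4 m/s

562.4 m/s


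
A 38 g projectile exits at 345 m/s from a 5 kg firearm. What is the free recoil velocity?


v_recoil = m_p * v_p / m_gun = 0.038 * 345 / 5 = 2.622 m/s

2.622 m/s


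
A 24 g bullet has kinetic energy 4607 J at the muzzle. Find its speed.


v = sqrt(2*E/m) = sqrt(2*4607/0.024) = 619.6 m/s

619.6 m/s


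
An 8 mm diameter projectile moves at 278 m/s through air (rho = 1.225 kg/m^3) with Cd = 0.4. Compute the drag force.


A = pi*(d/2)^2 = pi*(8/2000)^2 = 5.02655e-05 m^2
Fd = 0.5*Cd*rho*A*v^2 = 0.5*0.4*1.225*5.02655e-05*278^2 = 0.9518 N

0.9518 N


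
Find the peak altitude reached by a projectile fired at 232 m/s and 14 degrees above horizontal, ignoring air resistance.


H = (v0*sin(theta))^2 / (2g) = (232*sin(14°))^2 / (2*9.81) = 160.6 m

160.6 m


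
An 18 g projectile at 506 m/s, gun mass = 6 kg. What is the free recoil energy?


v_r = m_p*v_p/m_gun = 0.018*506/6 = 1.518 m/s, E_r = 0.5*m_gun*v_r^2 = 0.5*6*1.518^2 = 6.913 J

6.913 J


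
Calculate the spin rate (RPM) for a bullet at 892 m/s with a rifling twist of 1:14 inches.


twist_m = 14*0.0254 = 0.3556 m
spin = v/twist = 892/0.3556 = 2508.436 rev/s
RPM = spin*60 = 2508.436*60 ≈ 150506 RPM

150506 RPM


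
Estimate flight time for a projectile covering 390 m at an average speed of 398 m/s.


t = d/v = 390/398 = 0.9799 s

0.9799 s


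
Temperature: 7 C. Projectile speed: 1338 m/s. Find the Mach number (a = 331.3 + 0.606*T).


a = 331.3 + 0.606*(7) = 335.542 m/s
M = v/a = 1338/335.542 = 3.988

3.988


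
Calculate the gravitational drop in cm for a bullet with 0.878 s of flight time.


drop = 0.5*g*t^2 = 0.5*9.81*0.878^2 = 3.78119 m ≈ 378.1 cm

378.1 cm


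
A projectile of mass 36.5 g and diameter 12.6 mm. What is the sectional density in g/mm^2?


SD = m/d^2 = 36.5/12.6^2 = 0.2299 g/mm^2

0.2299 g/mm^2


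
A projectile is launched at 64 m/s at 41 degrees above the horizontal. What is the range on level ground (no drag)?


R = v0^2 * sin(2*theta) / g = 64^2 * sin(2*41°) / 9.81 = 413.5 m

413.5 m


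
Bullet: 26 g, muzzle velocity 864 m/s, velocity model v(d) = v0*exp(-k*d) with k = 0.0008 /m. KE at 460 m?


v = v0*exp(-k*d) = 864*exp(-0.0008*460) = 597.989 m/s
E = 0.5*m*v^2 = 0.5*0.026*597.989^2 = 4649 J

4649 J


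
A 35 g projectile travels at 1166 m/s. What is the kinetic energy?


E = 0.5*m*v^2 = 0.5*0.035*1166^2 = 23792 J

23792 J


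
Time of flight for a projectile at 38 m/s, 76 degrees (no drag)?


T = 2*v0*sin(theta)/g = 2*38*sin(76°)/9.81 = 7.517 s

7.517 s


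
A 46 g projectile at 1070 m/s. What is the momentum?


p = m*v = 0.046*1070 = 49.22 kg·m/s

49.22 kg·m/s


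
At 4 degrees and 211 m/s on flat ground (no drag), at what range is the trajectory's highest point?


R = v0^2*sin(2*theta)/g = 211^2*sin(2*4°)/9.81 = 631.613 m
apex_dist = R/2 = 631.613/2 = 315.8 m

315.8 m


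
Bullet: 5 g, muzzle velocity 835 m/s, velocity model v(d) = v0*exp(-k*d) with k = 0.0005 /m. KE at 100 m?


v = v0*exp(-k*d) = 835*exp(-0.0005*100) = 794.277 m/s
E = 0.5*m*v^2 = 0.5*0.005*794.277^2 = 1577 J

1577 J


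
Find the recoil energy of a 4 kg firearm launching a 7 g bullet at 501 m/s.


v_r = m_p*v_p/m_gun = 0.007*501/4 = 0.87675 m/s, E_r = 0.5*m_gun*v_r^2 = 0.5*4*0.87675^2 = 1.537 J

1.537 J


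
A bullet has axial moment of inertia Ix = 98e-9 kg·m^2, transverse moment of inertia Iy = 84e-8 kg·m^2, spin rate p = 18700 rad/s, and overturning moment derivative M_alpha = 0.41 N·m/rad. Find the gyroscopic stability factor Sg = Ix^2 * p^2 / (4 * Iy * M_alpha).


Sg = Ix^2 * p^2 / (4 * Iy * M_alpha) = (98e-9)^2 * 18700^2 / (4 * 84e-8 * 0.41) = 2.438

2.438


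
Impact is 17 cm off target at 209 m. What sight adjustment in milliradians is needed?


1 mrad subtends 1 cm per 10 m of range, so adj = error_cm / (dist_m / 10) = 17 / (209/10) = 0.8134 mrad

0.8134 mrad


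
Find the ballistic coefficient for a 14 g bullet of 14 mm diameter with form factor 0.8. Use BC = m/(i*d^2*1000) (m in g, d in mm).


BC = m/(i*d^2*1000) = 14/(0.8 * 14^2 * 1000) = 8.929e-05

8.929e-05


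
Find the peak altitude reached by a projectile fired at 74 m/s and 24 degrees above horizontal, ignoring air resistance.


H = (v0*sin(theta))^2 / (2g) = (74*sin(24°))^2 / (2*9.81) = 46.17 m

46.17 m


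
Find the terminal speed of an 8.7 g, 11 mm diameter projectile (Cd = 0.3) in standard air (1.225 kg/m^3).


A = pi*(d/2)^2 = pi*(11/2000)^2 = 9.50332e-05 m^2
vt = sqrt(2mg/(Cd*rho*A)) = sqrt(2*0.0087*9.81/(0.3 * 1.225 * 9.50332e-05)) = 69.91 m/s

69.91 m/s


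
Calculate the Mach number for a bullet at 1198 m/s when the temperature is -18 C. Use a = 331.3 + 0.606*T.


a = 331.3 + 0.606*(-18) = 320.392 m/s
M = v/a = 1198/320.392 = 3.739

3.739


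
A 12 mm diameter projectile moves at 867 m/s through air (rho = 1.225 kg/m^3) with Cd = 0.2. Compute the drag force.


A = pi*(d/2)^2 = pi*(12/2000)^2 = 1.13097e-04 m^2
Fd = 0.5*Cd*rho*A*v^2 = 0.5*0.2*1.225*1.13097e-04*867^2 = 10.41 N

10.41 N


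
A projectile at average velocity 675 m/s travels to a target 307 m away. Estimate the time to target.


t = d/v = 307/675 = 0.4548 s

0.4548 s


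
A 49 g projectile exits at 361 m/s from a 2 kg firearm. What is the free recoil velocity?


v_recoil = m_p * v_p / m_gun = 0.049 * 361 / 2 = 8.845 m/s

8.845 m/s


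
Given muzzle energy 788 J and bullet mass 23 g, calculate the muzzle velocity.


v = sqrt(2*E/m) = sqrt(2*788/0.023) = 261.8 m/s

261.8 m/s


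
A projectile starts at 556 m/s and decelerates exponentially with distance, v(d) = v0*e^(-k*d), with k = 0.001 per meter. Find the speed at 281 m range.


v = v0*exp(-k*d) = 556*exp(-0.001*281) = 419.8 m/s

419.8 m/s


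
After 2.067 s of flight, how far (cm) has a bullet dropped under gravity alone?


drop = 0.5*g*t^2 = 0.5*9.81*2.067^2 = 20.9566 m ≈ 2096 cm

2096 cm


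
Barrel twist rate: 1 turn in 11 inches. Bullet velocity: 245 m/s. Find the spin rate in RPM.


twist_m = 11*0.0254 = 0.2794 m
spin = v/twist = 245/0.2794 = 876.879 rev/s
RPM = spin*60 = 876.879*60 ≈ 52613 RPM

52613 RPM


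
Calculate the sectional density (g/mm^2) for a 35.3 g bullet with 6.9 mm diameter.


SD = m/d^2 = 35.3/6.9^2 = 0.7414 g/mm^2

0.7414 g/mm^2
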